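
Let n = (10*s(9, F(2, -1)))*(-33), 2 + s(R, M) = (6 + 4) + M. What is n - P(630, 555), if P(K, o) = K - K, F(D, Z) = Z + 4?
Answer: -3630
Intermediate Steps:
F(D, Z) = 4 + Z
s(R, M) = 8 + M (s(R, M) = -2 + ((6 + 4) + M) = -2 + (10 + M) = 8 + M)
P(K, o) = 0
n = -3630 (n = (10*(8 + (4 - 1)))*(-33) = (10*(8 + 3))*(-33) = (10*11)*(-33) = 110*(-33) = -3630)
n - P(630, 555) = -3630 - 1*0 = -3630 + 0 = -3630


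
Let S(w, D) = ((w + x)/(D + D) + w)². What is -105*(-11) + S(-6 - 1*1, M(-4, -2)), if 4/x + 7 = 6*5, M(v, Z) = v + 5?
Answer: 2673421/2116 ≈ 1263.4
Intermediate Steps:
M(v, Z) = 5 + v
x = 4/23 (x = 4/(-7 + 6*5) = 4/(-7 + 30) = 4/23 ≈ 0.17391)
S(w, D) = (w + (4/23 + w)/(2*D))² (S(w, D) = ((w + 4/23)/(D + D) + w)² = ((4/23 + w)/((2*D)) + w)² = ((4/23 + w)*(1/(2*D)) + w)² = ((4/23 + w)/(2*D) + w)² = (w + (4/23 + w)/(2*D))²)
-105*(-11) + S(-6 - 1*1, M(-4, -2)) = -105*(-11) + (4 + 23*(-6 - 1*1) + 46*(5 - 4)*(-6 - 1*1))²/(2116*(5 - 4)²) = 1155 + (1/2116)*(4 + 23*(-6 - 1) + 46*1*(-6 - 1))²/1² = 1155 + (1/2116)*1*(4 + 23*(-7) + 46*1*(-7))² = 1155 + (1/2116)*1*(4 - 161 - 322)² = 1155 + (1/2116)*1*(-479)² = 1155 + (1/2116)*1*229441 = 1155 + 229441/2116 = 2673421/2116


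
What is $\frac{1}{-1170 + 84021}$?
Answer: $\frac{1}{82851} \approx 1.207 \cdot 10^{-5}$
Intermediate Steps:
$\frac{1}{-1170 + 84021} = \frac{1}{82851}$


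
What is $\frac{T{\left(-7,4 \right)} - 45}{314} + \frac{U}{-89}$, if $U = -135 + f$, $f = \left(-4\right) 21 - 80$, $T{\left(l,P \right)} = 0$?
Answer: $\frac{89881}{27946} \approx 3.2162$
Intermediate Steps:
$f = -164$ ($f = -84 - 80 = -164$)
$U = -299$ ($U = -135 - 164 = -299$)
$\frac{T{\left(-7,4 \right)} - 45}{314} + \frac{U}{-89} = \frac{0 - 45}{314} - \frac{299}{-89} = \left(0 - 45\right) \frac{1}{314} - - \frac{299}{89} = \left(-45\right) \frac{1}{314} + \frac{299}{89} = - \frac{45}{314} + \frac{299}{89} = \frac{89881}{27946}$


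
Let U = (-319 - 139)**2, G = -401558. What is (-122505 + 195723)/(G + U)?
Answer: -36609/95897 ≈ -0.38175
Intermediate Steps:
U = 209764 (U = (-458)**2 = 209764)
(-122505 + 195723)/(G + U) = (-122505 + 195723)/(-401558 + 209764) = 73218/(-191794) = 73218*(-1/191794) = -36609/95897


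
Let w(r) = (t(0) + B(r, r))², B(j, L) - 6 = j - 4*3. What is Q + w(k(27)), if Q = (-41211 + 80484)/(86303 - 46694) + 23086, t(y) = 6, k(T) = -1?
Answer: 304830752/13203 ≈ 23088.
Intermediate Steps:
B(j, L) = -6 + j (B(j, L) = 6 + (j - 4*3) = 6 + (j - 12) = 6 + (-12 + j) = -6 + j)
w(r) = r² (w(r) = (6 + (-6 + r))² = r²)
Q = 304817549/13203 (Q = 39273/39609 + 23086 = 39273*(1/39609) + 23086 = 13091/13203 + 23086 = 304817549/13203 ≈ 23087.)
Q + w(k(27)) = 304817549/13203 + (-1)² = 304817549/13203 + 1 = 304830752/13203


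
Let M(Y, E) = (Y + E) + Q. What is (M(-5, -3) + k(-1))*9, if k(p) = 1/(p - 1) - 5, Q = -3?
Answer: -297/2 ≈ -148.50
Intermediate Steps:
M(Y, E) = -3 + E + Y (M(Y, E) = (Y + E) - 3 = (E + Y) - 3 = -3 + E + Y)
k(p) = -5 + 1/(-1 + p) (k(p) = 1/(-1 + p) - 5 = -5 + 1/(-1 + p))
(M(-5, -3) + k(-1))*9 = ((-3 - 3 - 5) + (6 - 5*(-1))/(-1 - 1))*9 = (-11 + (6 + 5)/(-2))*9 = (-11 - ½*11)*9 = (-11 - 11/2)*9 = -33/2*9 = -297/2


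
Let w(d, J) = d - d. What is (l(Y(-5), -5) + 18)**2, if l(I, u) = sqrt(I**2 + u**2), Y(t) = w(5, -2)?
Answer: 529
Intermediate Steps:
w(d, J) = 0
Y(t) = 0
(l(Y(-5), -5) + 18)**2 = (sqrt(0**2 + (-5)**2) + 18)**2 = (sqrt(0 + 25) + 18)**2 = (sqrt(25) + 18)**2 = (5 + 18)**2 = 23**2 = 529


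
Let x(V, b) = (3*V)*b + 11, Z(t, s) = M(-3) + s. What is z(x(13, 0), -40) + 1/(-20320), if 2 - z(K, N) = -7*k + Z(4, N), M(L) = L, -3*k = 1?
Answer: 2600957/60960 ≈ 42.667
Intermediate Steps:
k = -⅓ (k = -⅓*1 = -⅓ ≈ -0.33333)
Z(t, s) = -3 + s
x(V, b) = 11 + 3*V*b (x(V, b) = 3*V*b + 11 = 11 + 3*V*b)
z(K, N) = 8/3 - N (z(K, N) = 2 - (-7*(-⅓) + (-3 + N)) = 2 - (7/3 + (-3 + N)) = 2 - (-⅔ + N) = 2 + (⅔ - N) = 8/3 - N)
z(x(13, 0), -40) + 1/(-20320) = (8/3 - 1*(-40)) + 1/(-20320) = (8/3 + 40) - 1/20320 = 128/3 - 1/20320 = 2600957/60960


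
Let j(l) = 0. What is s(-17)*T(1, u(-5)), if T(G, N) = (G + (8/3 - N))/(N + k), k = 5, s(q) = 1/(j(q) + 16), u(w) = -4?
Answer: 23/48 ≈ 0.47917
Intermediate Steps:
s(q) = 1/16 (s(q) = 1/(0 + 16) = 1/16)
T(G, N) = (8/3 + G - N)/(5 + N) (T(G, N) = (G + (8/3 - N))/(N + 5) = (G + (8*(⅓) - N))/(5 + N) = (G + (8/3 - N))/(5 + N) = (8/3 + G - N)/(5 + N))
s(-17)*T(1, u(-5)) = ((8/3 + 1 - 1*(-4))/(5 - 4))/16 = ((8/3 + 1 + 4)/1)/16 = (1*(23/3))/16 = (1/16)*(23/3) = 23/48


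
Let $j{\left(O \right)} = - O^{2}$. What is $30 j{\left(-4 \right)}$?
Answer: $-480$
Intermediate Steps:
$30 j{\left(-4 \right)} = 30 \left(- \left(-4\right)^{2}\right) = 30 \left(\left(-1\right) 16\right) = 30 \left(-16\right) = -480$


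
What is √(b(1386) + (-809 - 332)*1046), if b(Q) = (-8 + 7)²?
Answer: I*√1193485 ≈ 1092.5*I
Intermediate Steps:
b(Q) = 1 (b(Q) = (-1)² = 1)
√(b(1386) + (-809 - 332)*1046) = √(1 + (-809 - 332)*1046) = √(1 - 1141*1046) = √(1 - 1193486) = √(-1193485) = I*√1193485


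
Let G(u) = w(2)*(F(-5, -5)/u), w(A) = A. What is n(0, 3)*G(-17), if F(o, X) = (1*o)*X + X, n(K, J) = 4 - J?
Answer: -40/17 ≈ -2.3529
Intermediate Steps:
F(o, X) = X + X*o (F(o, X) = o*X + X = X*o + X = X + X*o)
G(u) = 40/u (G(u) = 2*((-5*(1 - 5))/u) = 2*((-5*(-4))/u) = 2*(20/u) = 40/u)
n(0, 3)*G(-17) = (4 - 1*3)*(40/(-17)) = (4 - 3)*(40*(-1/17)) = 1*(-40/17) = -40/17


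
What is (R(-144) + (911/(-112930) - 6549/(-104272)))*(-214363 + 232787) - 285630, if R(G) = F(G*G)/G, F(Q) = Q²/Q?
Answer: -44123004938057/15019690 ≈ -2.9377e+6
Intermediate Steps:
F(Q) = Q
R(G) = G (R(G) = (G*G)/G = G²/G = G)
(R(-144) + (911/(-112930) - 6549/(-104272)))*(-214363 + 232787) - 285630 = (-144 + (911/(-112930) - 6549/(-104272)))*(-214363 + 232787) - 285630 = (-144 + (911*(-1/112930) - 6549*(-1/104272)))*18424 - 285630 = (-144 + (-911/112930 + 6549/104272))*18424 - 285630 = (-144 + 322293389/5887718480)*18424 - 285630 = -847509167731/5887718480*18424 - 285630 = -39832930883357/15019690 - 285630 = -44123004938057/15019690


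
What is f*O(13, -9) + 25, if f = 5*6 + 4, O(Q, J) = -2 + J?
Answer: -349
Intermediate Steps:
f = 34 (f = 30 + 4 = 34)
f*O(13, -9) + 25 = 34*(-2 - 9) + 25 = 34*(-11) + 25 = -374 + 25 = -349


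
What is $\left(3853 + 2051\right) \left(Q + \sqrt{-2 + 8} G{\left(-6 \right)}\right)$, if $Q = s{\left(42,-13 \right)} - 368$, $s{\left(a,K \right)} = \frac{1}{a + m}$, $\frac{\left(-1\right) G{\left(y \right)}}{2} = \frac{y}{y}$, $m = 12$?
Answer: $- \frac{6517688}{3} - 11808 \sqrt{6} \approx -2.2015 \cdot 10^{6}$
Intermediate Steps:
$G{\left(y \right)} = -2$ ($G{\left(y \right)} = - 2 \frac{y}{y} = \left(-2\right) 1 = -2$)
$s{\left(a,K \right)} = \frac{1}{12 + a}$ ($s{\left(a,K \right)} = \frac{1}{a + 12} = \frac{1}{12 + a}$)
$Q = - \frac{19871}{54}$ ($Q = \frac{1}{12 + 42} - 368 = \frac{1}{54} - 368 = - \frac{19871}{54} \approx -367.98$)
$\left(3853 + 2051\right) \left(Q + \sqrt{-2 + 8} G{\left(-6 \right)}\right) = \left(3853 + 2051\right) \left(- \frac{19871}{54} + \sqrt{-2 + 8} \left(-2\right)\right) = 5904 \left(- \frac{19871}{54} + \sqrt{6} \left(-2\right)\right) = 5904 \left(- \frac{19871}{54} - 2 \sqrt{6}\right) = - \frac{6517688}{3} - 11808 \sqrt{6}$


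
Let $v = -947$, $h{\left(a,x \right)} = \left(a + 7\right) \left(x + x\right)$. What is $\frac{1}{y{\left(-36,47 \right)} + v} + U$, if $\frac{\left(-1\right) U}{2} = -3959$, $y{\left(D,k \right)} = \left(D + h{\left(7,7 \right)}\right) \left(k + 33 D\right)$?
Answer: $\frac{1453008425}{183507} \approx 7918.0$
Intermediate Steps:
$h{\left(a,x \right)} = 2 x \left(7 + a\right)$ ($h{\left(a,x \right)} = \left(7 + a\right) 2 x = 2 x \left(7 + a\right)$)
$y{\left(D,k \right)} = \left(196 + D\right) \left(k + 33 D\right)$ ($y{\left(D,k \right)} = \left(D + 2 \cdot 7 \left(7 + 7\right)\right) \left(k + 33 D\right) = \left(D + 2 \cdot 7 \cdot 14\right) \left(k + 33 D\right) = \left(D + 196\right) \left(k + 33 D\right) = \left(196 + D\right) \left(k + 33 D\right)$)
$U = 7918$ ($U = \left(-2\right) \left(-3959\right) = 7918$)
$\frac{1}{y{\left(-36,47 \right)} + v} + U = \frac{1}{\left(33 \left(-36\right)^{2} + 196 \cdot 47 + 6468 \left(-36\right) - 1692\right) - 947} + 7918 = \frac{1}{\left(33 \cdot 1296 + 9212 - 232848 - 1692\right) - 947} + 7918 = \frac{1}{\left(42768 + 9212 - 232848 - 1692\right) - 947} + 7918 = \frac{1}{-182560 - 947} + 7918 = \frac{1}{-183507} + 7918 = - \frac{1}{183507} + 7918 = \frac{1453008425}{183507}$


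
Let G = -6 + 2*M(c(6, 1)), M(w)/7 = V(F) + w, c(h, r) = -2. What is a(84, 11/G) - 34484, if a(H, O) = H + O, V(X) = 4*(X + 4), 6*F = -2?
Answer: -17681567/514 ≈ -34400.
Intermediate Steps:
F = -⅓ (F = (⅙)*(-2) = -⅓ ≈ -0.33333)
V(X) = 16 + 4*X (V(X) = 4*(4 + X) = 16 + 4*X)
M(w) = 308/3 + 7*w (M(w) = 7*((16 + 4*(-⅓)) + w) = 7*((16 - 4/3) + w) = 7*(44/3 + w) = 308/3 + 7*w)
G = 514/3 (G = -6 + 2*(308/3 + 7*(-2)) = -6 + 2*(308/3 - 14) = -6 + 2*(266/3) = -6 + 532/3 = 514/3 ≈ 171.33)
a(84, 11/G) - 34484 = (84 + 11/(514/3)) - 34484 = (84 + 11*(3/514)) - 34484 = (84 + 33/514) - 34484 = 43209/514 - 34484 = -17681567/514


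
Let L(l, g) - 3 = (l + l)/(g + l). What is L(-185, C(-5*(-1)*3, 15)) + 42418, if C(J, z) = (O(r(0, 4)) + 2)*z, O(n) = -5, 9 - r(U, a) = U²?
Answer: 975720/23 ≈ 42423.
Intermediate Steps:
r(U, a) = 9 - U²
C(J, z) = -3*z (C(J, z) = (-5 + 2)*z = -3*z)
L(l, g) = 3 + 2*l/(g + l) (L(l, g) = 3 + (l + l)/(g + l) = 3 + (2*l)/(g + l) = 3 + 2*l/(g + l))
L(-185, C(-5*(-1)*3, 15)) + 42418 = (3*(-3*15) + 5*(-185))/(-3*15 - 185) + 42418 = (3*(-45) - 925)/(-45 - 185) + 42418 = (-135 - 925)/(-230) + 42418 = -1/230*(-1060) + 42418 = 106/23 + 42418 = 975720/23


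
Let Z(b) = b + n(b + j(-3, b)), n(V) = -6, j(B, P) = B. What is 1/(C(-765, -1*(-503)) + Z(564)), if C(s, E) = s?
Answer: -1/207 ≈ -0.0048309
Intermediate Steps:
Z(b) = -6 + b (Z(b) = b - 6 = -6 + b)
1/(C(-765, -1*(-503)) + Z(564)) = 1/(-765 + (-6 + 564)) = 1/(-765 + 558) = 1/(-207) = -1/207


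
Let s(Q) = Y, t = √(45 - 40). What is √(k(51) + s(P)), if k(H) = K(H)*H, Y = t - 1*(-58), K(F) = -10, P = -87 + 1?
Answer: √(-452 + √5) ≈ 21.208*I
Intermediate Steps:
t = √5 ≈ 2.2361
P = -86
Y = 58 + √5 (Y = √5 - 1*(-58) = √5 + 58 = 58 + √5 ≈ 60.236)
s(Q) = 58 + √5
k(H) = -10*H
√(k(51) + s(P)) = √(-10*51 + (58 + √5)) = √(-510 + (58 + √5)) = √(-452 + √5)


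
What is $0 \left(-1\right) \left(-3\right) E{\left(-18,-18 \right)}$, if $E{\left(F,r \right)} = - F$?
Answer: $0$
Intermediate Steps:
$0 \left(-1\right) \left(-3\right) E{\left(-18,-18 \right)} = 0 \left(-1\right) \left(-3\right) \left(\left(-1\right) \left(-18\right)\right) = 0 \left(-3\right) 18 = 0 \cdot 18 = 0$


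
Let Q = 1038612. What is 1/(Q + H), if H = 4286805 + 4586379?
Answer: 1/9911796 ≈ 1.0089e-7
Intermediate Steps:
H = 8873184
1/(Q + H) = 1/(1038612 + 8873184) = 1/9911796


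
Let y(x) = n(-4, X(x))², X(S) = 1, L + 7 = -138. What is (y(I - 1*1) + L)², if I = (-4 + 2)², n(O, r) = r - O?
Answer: 14400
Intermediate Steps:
L = -145 (L = -7 - 138 = -145)
I = 4 (I = (-2)² = 4)
y(x) = 25 (y(x) = (1 - 1*(-4))² = (1 + 4)² = 5² = 25)
(y(I - 1*1) + L)² = (25 - 145)² = (-120)² = 14400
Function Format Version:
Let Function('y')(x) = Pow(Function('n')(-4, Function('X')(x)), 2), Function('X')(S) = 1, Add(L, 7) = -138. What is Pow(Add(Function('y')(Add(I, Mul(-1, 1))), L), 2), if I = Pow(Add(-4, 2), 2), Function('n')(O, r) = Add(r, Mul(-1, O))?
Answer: 14400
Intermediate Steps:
L = -145 (L = Add(-7, -138) = -145)
I = 4 (I = Pow(-2, 2) = 4)
Function('y')(x) = 25 (Function('y')(x) = Pow(Add(1, Mul(-1, -4)), 2) = Pow(Add(1, 4), 2) = Pow(5, 2) = 25)
Pow(Add(Function('y')(Add(I, Mul(-1, 1))), L), 2) = Pow(Add(25, -145), 2) = Pow(-120, 2) = 14400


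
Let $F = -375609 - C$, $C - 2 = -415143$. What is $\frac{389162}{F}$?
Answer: $\frac{194581}{19766} \approx 9.8442$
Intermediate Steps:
$C = -415141$ ($C = 2 - 415143 = -415141$)
$F = 39532$ ($F = -375609 - -415141 = -375609 + 415141 = 39532$)
$\frac{389162}{F} = \frac{389162}{39532} = 389162 \cdot \frac{1}{39532} = \frac{194581}{19766}$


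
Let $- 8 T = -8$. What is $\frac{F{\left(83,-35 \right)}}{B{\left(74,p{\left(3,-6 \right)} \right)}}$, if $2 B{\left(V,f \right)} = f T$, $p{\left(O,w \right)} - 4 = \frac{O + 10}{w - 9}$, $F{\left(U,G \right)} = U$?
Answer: $\frac{2490}{47} \approx 52.979$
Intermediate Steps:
$T = 1$ ($T = \left(- \frac{1}{8}\right) \left(-8\right) = 1$)
$p{\left(O,w \right)} = 4 + \frac{10 + O}{-9 + w}$ ($p{\left(O,w \right)} = 4 + \frac{O + 10}{w - 9} = 4 + \frac{10 + O}{-9 + w}$)
$B{\left(V,f \right)} = \frac{f}{2}$ ($B{\left(V,f \right)} = \frac{f 1}{2} = \frac{f}{2}$)
$\frac{F{\left(83,-35 \right)}}{B{\left(74,p{\left(3,-6 \right)} \right)}} = \frac{83}{\frac{1}{2} \frac{-26 + 3 + 4 \left(-6\right)}{-9 - 6}} = \frac{83}{\frac{1}{2} \frac{-26 + 3 - 24}{-15}} = \frac{83}{\frac{1}{2} \left(\left(- \frac{1}{15}\right) \left(-47\right)\right)} = \frac{83}{\frac{1}{2} \cdot \frac{47}{15}} = \frac{83}{\frac{47}{30}} = 83 \cdot \frac{30}{47} = \frac{2490}{47}$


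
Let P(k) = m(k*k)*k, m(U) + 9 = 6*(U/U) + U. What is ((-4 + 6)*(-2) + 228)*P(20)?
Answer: 1778560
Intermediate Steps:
m(U) = -3 + U (m(U) = -9 + (6*(U/U) + U) = -9 + (6*1 + U) = -9 + (6 + U) = -3 + U)
P(k) = k*(-3 + k²) (P(k) = (-3 + k*k)*k = (-3 + k²)*k = k*(-3 + k²))
((-4 + 6)*(-2) + 228)*P(20) = ((-4 + 6)*(-2) + 228)*(20*(-3 + 20²)) = (2*(-2) + 228)*(20*(-3 + 400)) = (-4 + 228)*(20*397) = 224*7940 = 1778560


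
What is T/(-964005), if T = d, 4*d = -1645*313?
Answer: 14711/110172 ≈ 0.13353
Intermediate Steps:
d = -514885/4 (d = (-1645*313)/4 = (¼)*(-514885) = -514885/4 ≈ -1.2872e+5)
T = -514885/4 ≈ -1.2872e+5
T/(-964005) = -514885/4/(-964005) = -514885/4*(-1/964005) = 14711/110172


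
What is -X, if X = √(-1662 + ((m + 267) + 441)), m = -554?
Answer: -2*I*√377 ≈ -38.833*I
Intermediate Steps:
X = 2*I*√377 (X = √(-1662 + ((-554 + 267) + 441)) = √(-1662 + (-287 + 441)) = √(-1662 + 154) = √(-1508) = 2*I*√377 ≈ 38.833*I)
-X = -2*I*√377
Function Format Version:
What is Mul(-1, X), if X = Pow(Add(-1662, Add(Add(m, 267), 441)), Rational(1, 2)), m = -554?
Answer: Mul(-2, I, Pow(377, Rational(1, 2))) ≈ Mul(-38.833, I)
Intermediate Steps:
X = Mul(2, I, Pow(377, Rational(1, 2))) (X = Pow(Add(-1662, Add(Add(-554, 267), 441)), Rational(1, 2)) = Pow(Add(-1662, Add(-287, 441)), Rational(1, 2)) = Pow(Add(-1662, 154), Rational(1, 2)) = Pow(-1508, Rational(1, 2)) = Mul(2, I, Pow(377, Rational(1, 2))) ≈ Mul(38.833, I))
Mul(-1, X) = Mul(-1, Mul(2, I, Pow(377, Rational(1, 2)))) = Mul(-2, I, Pow(377, Rational(1, 2)))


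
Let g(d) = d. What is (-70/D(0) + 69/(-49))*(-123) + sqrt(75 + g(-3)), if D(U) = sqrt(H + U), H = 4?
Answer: 219432/49 + 6*sqrt(2) ≈ 4486.7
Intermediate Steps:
D(U) = sqrt(4 + U)
(-70/D(0) + 69/(-49))*(-123) + sqrt(75 + g(-3)) = (-70/sqrt(4 + 0) + 69/(-49))*(-123) + sqrt(75 - 3) = (-70/(sqrt(4)) + 69*(-1/49))*(-123) + sqrt(72) = (-70/2 - 69/49)*(-123) + 6*sqrt(2) = (-70*1/2 - 69/49)*(-123) + 6*sqrt(2) = (-35 - 69/49)*(-123) + 6*sqrt(2) = -1784/49*(-123) + 6*sqrt(2) = 219432/49 + 6*sqrt(2)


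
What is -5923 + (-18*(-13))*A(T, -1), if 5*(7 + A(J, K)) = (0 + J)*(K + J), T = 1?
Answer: -7561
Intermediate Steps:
A(J, K) = -7 + J*(J + K)/5 (A(J, K) = -7 + ((0 + J)*(K + J))/5 = -7 + (J*(J + K))/5 = -7 + J*(J + K)/5)
-5923 + (-18*(-13))*A(T, -1) = -5923 + (-18*(-13))*(-7 + (⅕)*1² + (⅕)*1*(-1)) = -5923 + 234*(-7 + (⅕)*1 - ⅕) = -5923 + 234*(-7 + ⅕ - ⅕) = -5923 + 234*(-7) = -5923 - 1638 = -7561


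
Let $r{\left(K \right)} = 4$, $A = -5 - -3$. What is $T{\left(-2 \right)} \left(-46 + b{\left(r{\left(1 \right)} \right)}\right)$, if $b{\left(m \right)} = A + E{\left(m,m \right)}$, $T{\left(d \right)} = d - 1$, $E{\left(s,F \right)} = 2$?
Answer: $138$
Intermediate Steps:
$A = -2$ ($A = -5 + 3 = -2$)
$T{\left(d \right)} = -1 + d$
$b{\left(m \right)} = 0$ ($b{\left(m \right)} = -2 + 2 = 0$)
$T{\left(-2 \right)} \left(-46 + b{\left(r{\left(1 \right)} \right)}\right) = \left(-1 - 2\right) \left(-46 + 0\right) = \left(-3\right) \left(-46\right) = 138$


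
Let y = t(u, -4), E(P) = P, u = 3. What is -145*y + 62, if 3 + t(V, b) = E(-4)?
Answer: 1077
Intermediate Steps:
t(V, b) = -7 (t(V, b) = -3 - 4 = -7)
y = -7
-145*y + 62 = -145*(-7) + 62 = 1015 + 62 = 1077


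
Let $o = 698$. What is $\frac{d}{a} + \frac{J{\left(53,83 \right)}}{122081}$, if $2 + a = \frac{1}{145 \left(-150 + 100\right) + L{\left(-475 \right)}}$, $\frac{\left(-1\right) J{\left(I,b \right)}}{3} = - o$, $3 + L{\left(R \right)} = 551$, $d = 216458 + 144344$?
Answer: $- \frac{295203428113254}{1636495805} \approx -1.8039 \cdot 10^{5}$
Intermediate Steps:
$d = 360802$
$L{\left(R \right)} = 548$ ($L{\left(R \right)} = -3 + 551 = 548$)
$J{\left(I,b \right)} = 2094$ ($J{\left(I,b \right)} = - 3 \left(\left(-1\right) 698\right) = \left(-3\right) \left(-698\right) = 2094$)
$a = - \frac{13405}{6702}$ ($a = -2 + \frac{1}{145 \left(-150 + 100\right) + 548} = -2 + \frac{1}{145 \left(-50\right) + 548} = -2 + \frac{1}{-7250 + 548} = -2 + \frac{1}{-6702} = -2 - \frac{1}{6702} = - \frac{13405}{6702} \approx -2.0001$)
$\frac{d}{a} + \frac{J{\left(53,83 \right)}}{122081} = \frac{360802}{- \frac{13405}{6702}} + \frac{2094}{122081} = 360802 \left(- \frac{6702}{13405}\right) + 2094 \cdot \frac{1}{122081} = - \frac{2418095004}{13405} + \frac{2094}{122081} = - \frac{295203428113254}{1636495805}$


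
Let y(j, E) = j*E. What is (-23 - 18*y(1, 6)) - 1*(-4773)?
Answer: 4642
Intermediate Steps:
y(j, E) = E*j
(-23 - 18*y(1, 6)) - 1*(-4773) = (-23 - 108) - 1*(-4773) = (-23 - 18*6) + 4773 = (-23 - 108) + 4773 = -131 + 4773 = 4642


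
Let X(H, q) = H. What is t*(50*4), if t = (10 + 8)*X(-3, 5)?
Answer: -10800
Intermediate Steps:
t = -54 (t = (10 + 8)*(-3) = 18*(-3) = -54)
t*(50*4) = -2700*4 = -54*200 = -10800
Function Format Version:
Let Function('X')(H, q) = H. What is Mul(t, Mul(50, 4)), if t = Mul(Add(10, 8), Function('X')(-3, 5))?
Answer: -10800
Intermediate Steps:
t = -54 (t = Mul(Add(10, 8), -3) = Mul(18, -3) = -54)
Mul(t, Mul(50, 4)) = Mul(-54, Mul(50, 4)) = Mul(-54, 200) = -10800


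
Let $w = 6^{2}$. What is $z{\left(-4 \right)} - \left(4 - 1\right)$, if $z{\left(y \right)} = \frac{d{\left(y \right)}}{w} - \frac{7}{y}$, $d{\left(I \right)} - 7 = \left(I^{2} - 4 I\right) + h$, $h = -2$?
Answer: $- \frac{2}{9} \approx -0.22222$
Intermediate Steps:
$d{\left(I \right)} = 5 + I^{2} - 4 I$ ($d{\left(I \right)} = 7 - \left(2 - I^{2} + 4 I\right) = 5 + I^{2} - 4 I$)
$w = 36$
$z{\left(y \right)} = \frac{5}{36} - \frac{7}{y} - \frac{y}{9} + \frac{y^{2}}{36}$ ($z{\left(y \right)} = \frac{5 + y^{2} - 4 y}{36} - \frac{7}{y} = \left(5 + y^{2} - 4 y\right) \frac{1}{36} - \frac{7}{y} = \left(\frac{5}{36} - \frac{y}{9} + \frac{y^{2}}{36}\right) - \frac{7}{y} = \frac{5}{36} - \frac{7}{y} - \frac{y}{9} + \frac{y^{2}}{36}$)
$z{\left(-4 \right)} - \left(4 - 1\right) = \frac{-252 - 4 \left(5 + \left(-4\right)^{2} - -16\right)}{36 \left(-4\right)} - \left(4 - 1\right) = \frac{1}{36} \left(- \frac{1}{4}\right) \left(-252 - 4 \left(5 + 16 + 16\right)\right) - \left(4 - 1\right) = \frac{1}{36} \left(- \frac{1}{4}\right) \left(-252 - 148\right) - 3 = \frac{1}{36} \left(- \frac{1}{4}\right) \left(-400\right) - 3 = \frac{25}{9} - 3 = - \frac{2}{9}$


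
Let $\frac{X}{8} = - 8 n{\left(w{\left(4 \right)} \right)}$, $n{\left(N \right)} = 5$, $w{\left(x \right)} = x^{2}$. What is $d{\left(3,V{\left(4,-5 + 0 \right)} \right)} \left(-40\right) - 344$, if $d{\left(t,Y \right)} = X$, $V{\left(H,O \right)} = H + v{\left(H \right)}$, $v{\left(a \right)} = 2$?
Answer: $12456$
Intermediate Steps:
$V{\left(H,O \right)} = 2 + H$ ($V{\left(H,O \right)} = H + 2 = 2 + H$)
$X = -320$ ($X = 8 \left(\left(-8\right) 5\right) = 8 \left(-40\right) = -320$)
$d{\left(t,Y \right)} = -320$
$d{\left(3,V{\left(4,-5 + 0 \right)} \right)} \left(-40\right) - 344 = \left(-320\right) \left(-40\right) - 344 = 12800 - 344 = 12456$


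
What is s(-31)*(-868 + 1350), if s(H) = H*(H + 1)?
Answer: 448260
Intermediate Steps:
s(H) = H*(1 + H)
s(-31)*(-868 + 1350) = (-31*(1 - 31))*(-868 + 1350) = -31*(-30)*482 = 930*482 = 448260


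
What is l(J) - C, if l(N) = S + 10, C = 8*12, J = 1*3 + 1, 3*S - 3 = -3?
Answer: -86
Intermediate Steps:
S = 0 (S = 1 + (⅓)*(-3) = 1 - 1 = 0)
J = 4 (J = 3 + 1 = 4)
C = 96
l(N) = 10 (l(N) = 0 + 10 = 10)
l(J) - C = 10 - 1*96 = 10 - 96 = -86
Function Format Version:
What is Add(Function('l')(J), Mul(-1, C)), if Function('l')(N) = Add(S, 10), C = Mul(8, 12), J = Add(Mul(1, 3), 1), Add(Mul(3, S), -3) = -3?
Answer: -86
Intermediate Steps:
S = 0 (S = Add(1, Mul(Rational(1, 3), -3)) = Add(1, -1) = 0)
J = 4 (J = Add(3, 1) = 4)
C = 96
Function('l')(N) = 10 (Function('l')(N) = Add(0, 10) = 10)
Add(Function('l')(J), Mul(-1, C)) = Add(10, Mul(-1, 96)) = Add(10, -96) = -86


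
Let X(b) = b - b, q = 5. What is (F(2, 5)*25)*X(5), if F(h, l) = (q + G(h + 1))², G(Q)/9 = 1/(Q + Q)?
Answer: 0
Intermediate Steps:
X(b) = 0
G(Q) = 9/(2*Q) (G(Q) = 9/(Q + Q) = 9/((2*Q)) = 9*(1/(2*Q)) = 9/(2*Q))
F(h, l) = (5 + 9/(2*(1 + h)))² (F(h, l) = (5 + 9/(2*(h + 1)))² = (5 + 9/(2*(1 + h)))²)
(F(2, 5)*25)*X(5) = (((19 + 10*2)²/(4*(1 + 2)²))*25)*0 = (((¼)*(19 + 20)²/3²)*25)*0 = (((¼)*(⅑)*39²)*25)*0 = (((¼)*(⅑)*1521)*25)*0 = ((169/4)*25)*0 = (4225/4)*0 = 0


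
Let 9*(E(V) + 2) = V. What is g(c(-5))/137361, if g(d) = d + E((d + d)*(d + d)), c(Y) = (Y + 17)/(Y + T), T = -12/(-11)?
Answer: -1630/253980489 ≈ -6.4178e-6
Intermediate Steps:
T = 12/11 (T = -12*(-1/11) = 12/11 ≈ 1.0909)
E(V) = -2 + V/9
c(Y) = (17 + Y)/(12/11 + Y) (c(Y) = (Y + 17)/(Y + 12/11) = (17 + Y)/(12/11 + Y))
g(d) = -2 + d + 4*d²/9 (g(d) = d + (-2 + ((d + d)*(d + d))/9) = d + (-2 + ((2*d)*(2*d))/9) = d + (-2 + (4*d²)/9) = d + (-2 + 4*d²/9) = -2 + d + 4*d²/9)
g(c(-5))/137361 = (-2 + 11*(17 - 5)/(12 + 11*(-5)) + 4*(11*(17 - 5)/(12 + 11*(-5)))²/9)/137361 = (-2 + 11*12/(12 - 55) + 4*(11*12/(12 - 55))²/9)*(1/137361) = (-2 + 11*12/(-43) + 4*(11*12/(-43))²/9)*(1/137361) = (-2 + 11*(-1/43)*12 + 4*(11*(-1/43)*12)²/9)*(1/137361) = (-2 - 132/43 + 4*(-132/43)²/9)*(1/137361) = (-2 - 132/43 + (4/9)*(17424/1849))*(1/137361) = (-2 - 132/43 + 7744/1849)*(1/137361) = -1630/1849*1/137361 = -1630/253980489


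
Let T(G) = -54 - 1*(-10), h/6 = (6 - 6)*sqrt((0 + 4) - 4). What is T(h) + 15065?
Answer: 15021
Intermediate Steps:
h = 0 (h = 6*((6 - 6)*sqrt((0 + 4) - 4)) = 6*(0*sqrt(4 - 4)) = 6*(0*sqrt(0)) = 6*(0*0) = 6*0 = 0)
T(G) = -44 (T(G) = -54 + 10 = -44)
T(h) + 15065 = -44 + 15065 = 15021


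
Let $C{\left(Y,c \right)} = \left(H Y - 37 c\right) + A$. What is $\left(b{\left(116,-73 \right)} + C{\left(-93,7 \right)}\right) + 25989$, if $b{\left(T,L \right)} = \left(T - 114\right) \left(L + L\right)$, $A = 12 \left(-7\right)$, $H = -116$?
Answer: $36142$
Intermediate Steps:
$A = -84$
$C{\left(Y,c \right)} = -84 - 116 Y - 37 c$ ($C{\left(Y,c \right)} = \left(- 116 Y - 37 c\right) - 84 = -84 - 116 Y - 37 c$)
$b{\left(T,L \right)} = 2 L \left(-114 + T\right)$ ($b{\left(T,L \right)} = \left(-114 + T\right) 2 L = 2 L \left(-114 + T\right)$)
$\left(b{\left(116,-73 \right)} + C{\left(-93,7 \right)}\right) + 25989 = \left(2 \left(-73\right) \left(-114 + 116\right) - -10445\right) + 25989 = \left(2 \left(-73\right) 2 - -10445\right) + 25989 = \left(-292 + 10445\right) + 25989 = 10153 + 25989 = 36142$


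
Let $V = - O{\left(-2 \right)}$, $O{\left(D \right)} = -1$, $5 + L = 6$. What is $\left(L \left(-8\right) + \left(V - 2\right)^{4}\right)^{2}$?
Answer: $49$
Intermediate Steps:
$L = 1$ ($L = -5 + 6 = 1$)
$V = 1$ ($V = \left(-1\right) \left(-1\right) = 1$)
$\left(L \left(-8\right) + \left(V - 2\right)^{4}\right)^{2} = \left(1 \left(-8\right) + \left(1 - 2\right)^{4}\right)^{2} = \left(-8 + \left(-1\right)^{4}\right)^{2} = \left(-8 + 1\right)^{2} = \left(-7\right)^{2} = 49$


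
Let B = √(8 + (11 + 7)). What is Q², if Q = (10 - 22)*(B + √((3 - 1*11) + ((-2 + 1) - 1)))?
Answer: 2304 + 576*I*√65 ≈ 2304.0 + 4643.9*I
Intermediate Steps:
B = √26 (B = √(8 + 18) = √26 ≈ 5.0990)
Q = -12*√26 - 12*I*√10 (Q = (10 - 22)*(√26 + √((3 - 1*11) + ((-2 + 1) - 1))) = -12*(√26 + √((3 - 11) + (-1 - 1))) = -12*(√26 + √(-8 - 2)) = -12*(√26 + √(-10)) = -12*(√26 + I*√10) = -12*√26 - 12*I*√10 ≈ -61.188 - 37.947*I)
Q² = (-12*√26 - 12*I*√10)²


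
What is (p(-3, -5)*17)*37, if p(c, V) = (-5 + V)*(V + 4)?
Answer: 6290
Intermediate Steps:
p(c, V) = (-5 + V)*(4 + V)
(p(-3, -5)*17)*37 = ((-20 + (-5)² - 1*(-5))*17)*37 = ((-20 + 25 + 5)*17)*37 = (10*17)*37 = 170*37 = 6290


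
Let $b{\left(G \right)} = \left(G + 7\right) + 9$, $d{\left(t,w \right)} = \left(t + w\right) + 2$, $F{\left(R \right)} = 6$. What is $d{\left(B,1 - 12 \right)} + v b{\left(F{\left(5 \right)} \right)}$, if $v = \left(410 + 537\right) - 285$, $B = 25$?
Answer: $14580$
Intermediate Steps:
$d{\left(t,w \right)} = 2 + t + w$
$v = 662$ ($v = 947 - 285 = 662$)
$b{\left(G \right)} = 16 + G$ ($b{\left(G \right)} = \left(7 + G\right) + 9 = 16 + G$)
$d{\left(B,1 - 12 \right)} + v b{\left(F{\left(5 \right)} \right)} = \left(2 + 25 + \left(1 - 12\right)\right) + 662 \left(16 + 6\right) = \left(2 + 25 + \left(1 - 12\right)\right) + 662 \cdot 22 = \left(2 + 25 - 11\right) + 14564 = 16 + 14564 = 14580$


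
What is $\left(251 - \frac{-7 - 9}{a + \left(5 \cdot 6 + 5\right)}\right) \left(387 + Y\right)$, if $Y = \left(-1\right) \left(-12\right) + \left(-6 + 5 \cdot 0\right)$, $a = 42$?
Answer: $\frac{7601799}{77} \approx 98725.0$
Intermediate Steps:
$Y = 6$ ($Y = 12 + \left(-6 + 0\right) = 12 - 6 = 6$)
$\left(251 - \frac{-7 - 9}{a + \left(5 \cdot 6 + 5\right)}\right) \left(387 + Y\right) = \left(251 - \frac{-7 - 9}{42 + \left(5 \cdot 6 + 5\right)}\right) \left(387 + 6\right) = \left(251 - - \frac{16}{42 + \left(30 + 5\right)}\right) 393 = \left(251 - - \frac{16}{42 + 35}\right) 393 = \left(251 - - \frac{16}{77}\right) 393 = \left(251 + \frac{16}{77}\right) 393 = \frac{19343}{77} \cdot 393 = \frac{7601799}{77}$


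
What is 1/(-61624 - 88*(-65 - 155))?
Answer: -1/42264 ≈ -2.3661e-5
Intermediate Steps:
1/(-61624 - 88*(-65 - 155)) = 1/(-61624 - 88*(-220)) = 1/(-61624 + 19360) = 1/(-42264) = -1/42264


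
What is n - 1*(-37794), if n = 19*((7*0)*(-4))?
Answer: 37794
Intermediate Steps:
n = 0 (n = 19*(0*(-4)) = 19*0 = 0)
n - 1*(-37794) = 0 - 1*(-37794) = 0 + 37794 = 37794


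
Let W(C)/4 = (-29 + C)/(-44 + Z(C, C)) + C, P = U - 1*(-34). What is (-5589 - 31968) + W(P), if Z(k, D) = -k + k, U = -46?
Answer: -413614/11 ≈ -37601.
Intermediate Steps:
Z(k, D) = 0
P = -12 (P = -46 - 1*(-34) = -46 + 34 = -12)
W(C) = 29/11 + 43*C/11 (W(C) = 4*((-29 + C)/(-44 + 0) + C) = 4*((-29 + C)/(-44) + C) = 4*((-29 + C)*(-1/44) + C) = 4*((29/44 - C/44) + C) = 4*(29/44 + 43*C/44) = 29/11 + 43*C/11)
(-5589 - 31968) + W(P) = (-5589 - 31968) + (29/11 + (43/11)*(-12)) = -37557 + (29/11 - 516/11) = -37557 - 487/11 = -413614/11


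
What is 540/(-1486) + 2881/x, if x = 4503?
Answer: 924773/3345729 ≈ 0.27640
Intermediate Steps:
540/(-1486) + 2881/x = 540/(-1486) + 2881/4503 = 540*(-1/1486) + 2881*(1/4503) = -270/743 + 2881/4503 = 924773/3345729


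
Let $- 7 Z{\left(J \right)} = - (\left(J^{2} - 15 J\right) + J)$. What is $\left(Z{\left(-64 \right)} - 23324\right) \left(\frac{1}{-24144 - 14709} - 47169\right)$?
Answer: $\frac{290065644339608}{271971} \approx 1.0665 \cdot 10^{9}$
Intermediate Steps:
$Z{\left(J \right)} = - 2 J + \frac{J^{2}}{7}$ ($Z{\left(J \right)} = - \frac{\left(-1\right) \left(\left(J^{2} - 15 J\right) + J\right)}{7} = - \frac{\left(-1\right) \left(J^{2} - 14 J\right)}{7} = - \frac{- J^{2} + 14 J}{7} = - 2 J + \frac{J^{2}}{7}$)
$\left(Z{\left(-64 \right)} - 23324\right) \left(\frac{1}{-24144 - 14709} - 47169\right) = \left(\frac{1}{7} \left(-64\right) \left(-14 - 64\right) - 23324\right) \left(\frac{1}{-24144 - 14709} - 47169\right) = \left(\frac{1}{7} \left(-64\right) \left(-78\right) - 23324\right) \left(\frac{1}{-38853} - 47169\right) = \left(\frac{4992}{7} - 23324\right) \left(- \frac{1}{38853} - 47169\right) = \left(- \frac{158276}{7}\right) \left(- \frac{1832657158}{38853}\right) = \frac{290065644339608}{271971}$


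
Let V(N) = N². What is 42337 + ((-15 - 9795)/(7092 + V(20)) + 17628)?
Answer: 224623985/3746 ≈ 59964.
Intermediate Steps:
42337 + ((-15 - 9795)/(7092 + V(20)) + 17628) = 42337 + ((-15 - 9795)/(7092 + 20²) + 17628) = 42337 + (-9810/(7092 + 400) + 17628) = 42337 + (-9810/7492 + 17628) = 42337 + (-9810*1/7492 + 17628) = 42337 + (-4905/3746 + 17628) = 42337 + 66029583/3746 = 224623985/3746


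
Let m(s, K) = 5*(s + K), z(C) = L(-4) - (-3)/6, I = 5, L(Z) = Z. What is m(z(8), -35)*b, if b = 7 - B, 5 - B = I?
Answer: -2695/2 ≈ -1347.5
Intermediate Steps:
B = 0 (B = 5 - 1*5 = 5 - 5 = 0)
z(C) = -7/2 (z(C) = -4 - (-3)/6 = -4 - 1*(-½) = -4 + ½ = -7/2)
m(s, K) = 5*K + 5*s (m(s, K) = 5*(K + s) = 5*K + 5*s)
b = 7 (b = 7 - 1*0 = 7 + 0 = 7)
m(z(8), -35)*b = (5*(-35) + 5*(-7/2))*7 = (-175 - 35/2)*7 = -385/2*7 = -2695/2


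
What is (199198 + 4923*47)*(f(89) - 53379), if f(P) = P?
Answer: -22945554910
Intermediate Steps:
(199198 + 4923*47)*(f(89) - 53379) = (199198 + 4923*47)*(89 - 53379) = (199198 + 231381)*(-53290) = 430579*(-53290) = -22945554910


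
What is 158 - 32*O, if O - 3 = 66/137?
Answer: 6382/137 ≈ 46.584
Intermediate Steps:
O = 477/137 (O = 3 + 66/137 = 477/137 ≈ 3.4818)
158 - 32*O = 158 - 32*477/137 = 158 - 15264/137 = 6382/137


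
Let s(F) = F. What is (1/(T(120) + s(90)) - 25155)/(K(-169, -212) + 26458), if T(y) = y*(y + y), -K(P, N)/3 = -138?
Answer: -726727949/776332080 ≈ -0.93610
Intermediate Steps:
K(P, N) = 414 (K(P, N) = -3*(-138) = 414)
T(y) = 2*y**2 (T(y) = y*(2*y) = 2*y**2)
(1/(T(120) + s(90)) - 25155)/(K(-169, -212) + 26458) = (1/(2*120**2 + 90) - 25155)/(414 + 26458) = (1/(2*14400 + 90) - 25155)/26872 = (1/(28800 + 90) - 25155)*(1/26872) = (1/28890 - 25155)*(1/26872) = -726727949/28890*1/26872 = -726727949/776332080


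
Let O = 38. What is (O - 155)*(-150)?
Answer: 17550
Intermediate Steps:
(O - 155)*(-150) = (38 - 155)*(-150) = -117*(-150) = 17550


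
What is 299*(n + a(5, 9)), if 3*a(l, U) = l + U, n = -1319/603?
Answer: 447005/603 ≈ 741.30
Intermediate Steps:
n = -1319/603 (n = -1319*1/603 = -1319/603 ≈ -2.1874)
a(l, U) = U/3 + l/3 (a(l, U) = (l + U)/3 = (U + l)/3 = U/3 + l/3)
299*(n + a(5, 9)) = 299*(-1319/603 + ((1/3)*9 + (1/3)*5)) = 299*(-1319/603 + (3 + 5/3)) = 299*(-1319/603 + 14/3) = 299*(1495/603) = 447005/603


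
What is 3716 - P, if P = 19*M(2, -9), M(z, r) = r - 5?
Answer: 3982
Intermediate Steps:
M(z, r) = -5 + r
P = -266 (P = 19*(-5 - 9) = 19*(-14) = -266)
3716 - P = 3716 - 1*(-266) = 3716 + 266 = 3982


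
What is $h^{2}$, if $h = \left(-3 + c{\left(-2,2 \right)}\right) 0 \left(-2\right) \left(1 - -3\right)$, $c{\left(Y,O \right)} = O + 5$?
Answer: $0$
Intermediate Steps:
$c{\left(Y,O \right)} = 5 + O$
$h = 0$ ($h = \left(-3 + \left(5 + 2\right)\right) 0 \left(-2\right) \left(1 - -3\right) = \left(-3 + 7\right) 0 \left(1 + 3\right) = 4 \cdot 0 \cdot 4 = 4 \cdot 0 = 0$)
$h^{2} = 0^{2} = 0$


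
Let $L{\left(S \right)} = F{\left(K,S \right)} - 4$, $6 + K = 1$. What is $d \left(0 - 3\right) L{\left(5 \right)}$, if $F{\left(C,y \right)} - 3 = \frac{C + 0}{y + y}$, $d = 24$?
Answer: $108$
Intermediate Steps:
$K = -5$ ($K = -6 + 1 = -5$)
$F{\left(C,y \right)} = 3 + \frac{C}{2 y}$ ($F{\left(C,y \right)} = 3 + \frac{C + 0}{y + y} = 3 + \frac{C}{2 y}$)
$L{\left(S \right)} = -1 - \frac{5}{2 S}$ ($L{\left(S \right)} = \left(3 + \frac{1}{2} \left(-5\right) \frac{1}{S}\right) - 4 = \left(3 - \frac{5}{2 S}\right) - 4 = -1 - \frac{5}{2 S}$)
$d \left(0 - 3\right) L{\left(5 \right)} = 24 \left(0 - 3\right) \frac{- \frac{5}{2} - 5}{5} = 24 \left(-3\right) \frac{1}{5} \left(- \frac{15}{2}\right) = \left(-72\right) \left(- \frac{3}{2}\right) = 108$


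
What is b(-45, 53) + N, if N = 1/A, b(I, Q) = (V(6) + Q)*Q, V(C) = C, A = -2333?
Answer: 7295290/2333 ≈ 3127.0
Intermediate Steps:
b(I, Q) = Q*(6 + Q) (b(I, Q) = (6 + Q)*Q = Q*(6 + Q))
N = -1/2333 (N = 1/(-2333) = -1/2333 ≈ -0.00042863)
b(-45, 53) + N = 53*(6 + 53) - 1/2333 = 53*59 - 1/2333 = 3127 - 1/2333 = 7295290/2333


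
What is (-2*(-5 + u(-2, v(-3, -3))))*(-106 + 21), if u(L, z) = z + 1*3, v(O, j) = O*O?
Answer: 1190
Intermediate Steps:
v(O, j) = O**2
u(L, z) = 3 + z (u(L, z) = z + 3 = 3 + z)
(-2*(-5 + u(-2, v(-3, -3))))*(-106 + 21) = (-2*(-5 + (3 + (-3)**2)))*(-106 + 21) = -2*(-5 + (3 + 9))*(-85) = -2*(-5 + 12)*(-85) = -2*7*(-85) = -14*(-85) = 1190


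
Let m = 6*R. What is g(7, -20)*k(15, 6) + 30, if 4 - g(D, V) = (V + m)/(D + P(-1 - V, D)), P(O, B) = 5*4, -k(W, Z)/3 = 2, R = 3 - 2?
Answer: 26/9 ≈ 2.8889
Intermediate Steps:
R = 1
k(W, Z) = -6 (k(W, Z) = -3*2 = -6)
P(O, B) = 20
m = 6 (m = 6*1 = 6)
g(D, V) = 4 - (6 + V)/(20 + D) (g(D, V) = 4 - (V + 6)/(D + 20) = 4 - (6 + V)/(20 + D))
g(7, -20)*k(15, 6) + 30 = ((74 - 1*(-20) + 4*7)/(20 + 7))*(-6) + 30 = ((74 + 20 + 28)/27)*(-6) + 30 = ((1/27)*122)*(-6) + 30 = (122/27)*(-6) + 30 = -244/9 + 30 = 26/9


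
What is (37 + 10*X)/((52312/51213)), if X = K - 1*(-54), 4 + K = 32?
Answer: 43889541/52312 ≈ 839.00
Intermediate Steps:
K = 28 (K = -4 + 32 = 28)
X = 82 (X = 28 - 1*(-54) = 28 + 54 = 82)
(37 + 10*X)/((52312/51213)) = (37 + 10*82)/((52312/51213)) = (37 + 820)/((52312*(1/51213))) = 857/(52312/51213) = 857*(51213/52312) = 43889541/52312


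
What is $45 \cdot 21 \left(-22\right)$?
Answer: $-20790$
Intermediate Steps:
$45 \cdot 21 \left(-22\right) = 945 \left(-22\right) = -20790$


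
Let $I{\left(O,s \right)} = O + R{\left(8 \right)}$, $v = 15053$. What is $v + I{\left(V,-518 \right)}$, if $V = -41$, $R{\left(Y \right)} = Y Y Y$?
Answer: $15524$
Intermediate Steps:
$R{\left(Y \right)} = Y^{3}$ ($R{\left(Y \right)} = Y^{2} Y = Y^{3}$)
$I{\left(O,s \right)} = 512 + O$ ($I{\left(O,s \right)} = O + 8^{3} = O + 512 = 512 + O$)
$v + I{\left(V,-518 \right)} = 15053 + \left(512 - 41\right) = 15053 + 471 = 15524$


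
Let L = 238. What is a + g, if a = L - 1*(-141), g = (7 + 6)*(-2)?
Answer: 353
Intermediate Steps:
g = -26 (g = 13*(-2) = -26)
a = 379 (a = 238 - 1*(-141) = 238 + 141 = 379)
a + g = 379 - 26 = 353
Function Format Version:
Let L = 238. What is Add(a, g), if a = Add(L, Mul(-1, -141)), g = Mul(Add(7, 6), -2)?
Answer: 353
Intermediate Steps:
g = -26 (g = Mul(13, -2) = -26)
a = 379 (a = Add(238, Mul(-1, -141)) = Add(238, 141) = 379)
Add(a, g) = Add(379, -26) = 353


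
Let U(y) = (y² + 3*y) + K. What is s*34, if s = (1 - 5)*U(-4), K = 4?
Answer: -1088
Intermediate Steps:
U(y) = 4 + y² + 3*y (U(y) = (y² + 3*y) + 4 = 4 + y² + 3*y)
s = -32 (s = (1 - 5)*(4 + (-4)² + 3*(-4)) = -4*(4 + 16 - 12) = -4*8 = -32)
s*34 = -32*34 = -1088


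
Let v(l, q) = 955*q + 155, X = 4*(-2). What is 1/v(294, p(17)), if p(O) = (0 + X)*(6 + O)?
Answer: -1/175565 ≈ -5.6959e-6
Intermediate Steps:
X = -8
p(O) = -48 - 8*O (p(O) = (0 - 8)*(6 + O) = -8*(6 + O) = -48 - 8*O)
v(l, q) = 155 + 955*q
1/v(294, p(17)) = 1/(155 + 955*(-48 - 8*17)) = 1/(155 + 955*(-48 - 136)) = 1/(155 + 955*(-184)) = 1/(155 - 175720) = 1/(-175565) = -1/175565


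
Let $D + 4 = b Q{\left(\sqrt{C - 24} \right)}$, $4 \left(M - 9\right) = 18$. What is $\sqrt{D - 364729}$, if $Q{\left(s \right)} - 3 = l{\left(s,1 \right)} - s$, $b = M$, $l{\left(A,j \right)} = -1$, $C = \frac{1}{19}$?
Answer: $\frac{\sqrt{-526635464 - 1026 i \sqrt{8645}}}{38} \approx 0.054697 - 603.91 i$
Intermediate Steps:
$C = \frac{1}{19} \approx 0.052632$
$M = \frac{27}{2}$ ($M = 9 + \frac{1}{4} \cdot 18 = 9 + \frac{9}{2} = \frac{27}{2} \approx 13.5$)
$b = \frac{27}{2} \approx 13.5$
$Q{\left(s \right)} = 2 - s$ ($Q{\left(s \right)} = 3 - \left(1 + s\right) = 2 - s$)
$D = 23 - \frac{27 i \sqrt{8645}}{38}$ ($D = -4 + \frac{27 \left(2 - \sqrt{\frac{1}{19} - 24}\right)}{2} = -4 + \frac{27 \left(2 - \sqrt{- \frac{455}{19}}\right)}{2} = -4 + \frac{27 \left(2 - \frac{i \sqrt{8645}}{19}\right)}{2} = -4 + \left(27 - \frac{27 i \sqrt{8645}}{38}\right) = 23 - \frac{27 i \sqrt{8645}}{38} \approx 23.0 - 66.064 i$)
$\sqrt{D - 364729} = \sqrt{\left(23 - \frac{27 i \sqrt{8645}}{38}\right) - 364729} = \sqrt{-364706 - \frac{27 i \sqrt{8645}}{38}}$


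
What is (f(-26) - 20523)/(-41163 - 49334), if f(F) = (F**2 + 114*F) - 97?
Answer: 22908/90497 ≈ 0.25314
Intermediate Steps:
f(F) = -97 + F**2 + 114*F
(f(-26) - 20523)/(-41163 - 49334) = ((-97 + (-26)**2 + 114*(-26)) - 20523)/(-41163 - 49334) = ((-97 + 676 - 2964) - 20523)/(-90497) = (-2385 - 20523)*(-1/90497) = -22908*(-1/90497) = 22908/90497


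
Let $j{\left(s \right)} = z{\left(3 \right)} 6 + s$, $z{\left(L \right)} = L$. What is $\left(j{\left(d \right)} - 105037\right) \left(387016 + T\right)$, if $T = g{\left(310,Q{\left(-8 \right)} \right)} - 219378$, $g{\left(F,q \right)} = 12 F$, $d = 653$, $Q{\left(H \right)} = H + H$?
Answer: $-17883949028$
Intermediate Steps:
$Q{\left(H \right)} = 2 H$
$T = -215658$ ($T = 12 \cdot 310 - 219378 = 3720 - 219378 = -215658$)
$j{\left(s \right)} = 18 + s$ ($j{\left(s \right)} = 3 \cdot 6 + s = 18 + s$)
$\left(j{\left(d \right)} - 105037\right) \left(387016 + T\right) = \left(\left(18 + 653\right) - 105037\right) \left(387016 - 215658\right) = \left(671 - 105037\right) 171358 = \left(-104366\right) 171358 = -17883949028$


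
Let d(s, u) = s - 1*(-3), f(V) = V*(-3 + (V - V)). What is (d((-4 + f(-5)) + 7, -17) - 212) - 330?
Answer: -521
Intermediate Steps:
f(V) = -3*V (f(V) = V*(-3 + 0) = V*(-3) = -3*V)
d(s, u) = 3 + s (d(s, u) = s + 3 = 3 + s)
(d((-4 + f(-5)) + 7, -17) - 212) - 330 = ((3 + ((-4 - 3*(-5)) + 7)) - 212) - 330 = ((3 + ((-4 + 15) + 7)) - 212) - 330 = ((3 + (11 + 7)) - 212) - 330 = ((3 + 18) - 212) - 330 = (21 - 212) - 330 = -191 - 330 = -521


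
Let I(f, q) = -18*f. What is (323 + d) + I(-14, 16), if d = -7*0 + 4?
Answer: 579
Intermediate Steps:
d = 4 (d = 0 + 4 = 4)
(323 + d) + I(-14, 16) = (323 + 4) - 18*(-14) = 327 + 252 = 579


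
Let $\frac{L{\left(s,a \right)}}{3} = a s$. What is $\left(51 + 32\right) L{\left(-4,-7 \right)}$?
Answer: $6972$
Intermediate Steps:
$L{\left(s,a \right)} = 3 a s$
$\left(51 + 32\right) L{\left(-4,-7 \right)} = \left(51 + 32\right) 3 \left(-7\right) \left(-4\right) = 83 \cdot 84 = 6972$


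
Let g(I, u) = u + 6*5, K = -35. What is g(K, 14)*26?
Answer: 1144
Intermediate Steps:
g(I, u) = 30 + u (g(I, u) = u + 30 = 30 + u)
g(K, 14)*26 = (30 + 14)*26 = 44*26 = 1144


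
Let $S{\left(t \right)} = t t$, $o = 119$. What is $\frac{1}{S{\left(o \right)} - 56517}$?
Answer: $- \frac{1}{42356} \approx -2.3609 \cdot 10^{-5}$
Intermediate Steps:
$S{\left(t \right)} = t^{2}$
$\frac{1}{S{\left(o \right)} - 56517} = \frac{1}{119^{2} - 56517} = \frac{1}{14161 - 56517} = \frac{1}{-42356} = - \frac{1}{42356}$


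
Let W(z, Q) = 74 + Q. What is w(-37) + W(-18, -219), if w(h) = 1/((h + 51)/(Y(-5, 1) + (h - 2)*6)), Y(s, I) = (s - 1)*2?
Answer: -1138/7 ≈ -162.57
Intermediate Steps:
Y(s, I) = -2 + 2*s (Y(s, I) = (-1 + s)*2 = -2 + 2*s)
w(h) = (-24 + 6*h)/(51 + h) (w(h) = 1/((h + 51)/((-2 + 2*(-5)) + (h - 2)*6)) = 1/((51 + h)/((-2 - 10) + (-2 + h)*6)) = 1/((51 + h)/(-12 + (-12 + 6*h))) = 1/((51 + h)/(-24 + 6*h)) = (-24 + 6*h)/(51 + h))
w(-37) + W(-18, -219) = 6*(-4 - 37)/(51 - 37) + (74 - 219) = 6*(-41)/14 - 145 = 6*(1/14)*(-41) - 145 = -123/7 - 145 = -1138/7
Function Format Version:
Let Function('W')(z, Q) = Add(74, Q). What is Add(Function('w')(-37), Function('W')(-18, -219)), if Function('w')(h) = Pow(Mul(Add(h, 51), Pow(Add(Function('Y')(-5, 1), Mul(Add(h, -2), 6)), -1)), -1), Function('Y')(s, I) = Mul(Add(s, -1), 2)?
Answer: Rational(-1138, 7) ≈ -162.57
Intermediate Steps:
Function('Y')(s, I) = Add(-2, Mul(2, s)) (Function('Y')(s, I) = Mul(Add(-1, s), 2) = Add(-2, Mul(2, s)))
Function('w')(h) = Mul(Pow(Add(51, h), -1), Add(-24, Mul(6, h))) (Function('w')(h) = Pow(Mul(Add(h, 51), Pow(Add(Add(-2, Mul(2, -5)), Mul(Add(h, -2), 6)), -1)), -1) = Pow(Mul(Add(51, h), Pow(Add(Add(-2, -10), Mul(Add(-2, h), 6)), -1)), -1) = Pow(Mul(Add(51, h), Pow(Add(-12, Add(-12, Mul(6, h))), -1)), -1) = Pow(Mul(Add(51, h), Pow(Add(-24, Mul(6, h)), -1)), -1) = Pow(Mul(Pow(Add(-24, Mul(6, h)), -1), Add(51, h)), -1) = Mul(Pow(Add(51, h), -1), Add(-24, Mul(6, h))))
Add(Function('w')(-37), Function('W')(-18, -219)) = Add(Mul(6, Pow(Add(51, -37), -1), Add(-4, -37)), Add(74, -219)) = Add(Mul(6, Pow(14, -1), -41), -145) = Add(Mul(6, Rational(1, 14), -41), -145) = Add(Rational(-123, 7), -145) = Rational(-1138, 7)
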